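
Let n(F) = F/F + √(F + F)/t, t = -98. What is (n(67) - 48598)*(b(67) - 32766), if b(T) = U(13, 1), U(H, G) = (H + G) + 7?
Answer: 1591308765 + 32745*√134/98 ≈ 1.5913e+9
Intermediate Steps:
U(H, G) = 7 + G + H (U(H, G) = (G + H) + 7 = 7 + G + H)
n(F) = 1 - √2*√F/98 (n(F) = F/F + √(F + F)/(-98) = 1 + √(2*F)*(-1/98) = 1 + (√2*√F)*(-1/98) = 1 - √2*√F/98)
b(T) = 21 (b(T) = 7 + 1 + 13 = 21)
(n(67) - 48598)*(b(67) - 32766) = ((1 - √2*√67/98) - 48598)*(21 - 32766) = ((1 - √134/98) - 48598)*(-32745) = (-48597 - √134/98)*(-32745) = 1591308765 + 32745*√134/98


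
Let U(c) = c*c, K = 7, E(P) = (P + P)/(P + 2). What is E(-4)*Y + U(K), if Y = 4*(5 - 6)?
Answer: 33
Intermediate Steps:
E(P) = 2*P/(2 + P) (E(P) = (2*P)/(2 + P) = 2*P/(2 + P))
U(c) = c²
Y = -4 (Y = 4*(-1) = -4)
E(-4)*Y + U(K) = (2*(-4)/(2 - 4))*(-4) + 7² = (2*(-4)/(-2))*(-4) + 49 = (2*(-4)*(-½))*(-4) + 49 = 4*(-4) + 49 = -16 + 49 = 33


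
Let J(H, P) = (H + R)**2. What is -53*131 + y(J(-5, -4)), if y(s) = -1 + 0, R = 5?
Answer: -6944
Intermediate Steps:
J(H, P) = (5 + H)**2 (J(H, P) = (H + 5)**2 = (5 + H)**2)
y(s) = -1
-53*131 + y(J(-5, -4)) = -53*131 - 1 = -6943 - 1 = -6944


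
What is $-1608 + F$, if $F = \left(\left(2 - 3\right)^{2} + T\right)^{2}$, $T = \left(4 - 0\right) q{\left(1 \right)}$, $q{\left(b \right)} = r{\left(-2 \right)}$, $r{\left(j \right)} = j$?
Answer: $-1559$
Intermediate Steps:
$q{\left(b \right)} = -2$
$T = -8$ ($T = \left(4 - 0\right) \left(-2\right) = \left(4 + 0\right) \left(-2\right) = 4 \left(-2\right) = -8$)
$F = 49$ ($F = \left(\left(2 - 3\right)^{2} - 8\right)^{2} = \left(\left(-1\right)^{2} - 8\right)^{2} = \left(1 - 8\right)^{2} = \left(-7\right)^{2} = 49$)
$-1608 + F = -1608 + 49 = -1559$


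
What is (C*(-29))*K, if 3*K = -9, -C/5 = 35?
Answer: -15225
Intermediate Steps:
C = -175 (C = -5*35 = -175)
K = -3 (K = (⅓)*(-9) = -3)
(C*(-29))*K = -175*(-29)*(-3) = 5075*(-3) = -15225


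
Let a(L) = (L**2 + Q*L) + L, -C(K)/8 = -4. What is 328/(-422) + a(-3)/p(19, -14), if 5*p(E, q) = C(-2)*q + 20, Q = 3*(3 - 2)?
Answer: -67027/90308 ≈ -0.74220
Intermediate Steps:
C(K) = 32 (C(K) = -8*(-4) = 32)
Q = 3 (Q = 3*1 = 3)
a(L) = L**2 + 4*L (a(L) = (L**2 + 3*L) + L = L**2 + 4*L)
p(E, q) = 4 + 32*q/5 (p(E, q) = (32*q + 20)/5 = (20 + 32*q)/5 = 4 + 32*q/5)
328/(-422) + a(-3)/p(19, -14) = 328/(-422) + (-3*(4 - 3))/(4 + (32/5)*(-14)) = 328*(-1/422) + (-3*1)/(4 - 448/5) = -164/211 - 3/(-428/5) = -164/211 - 3*(-5/428) = -164/211 + 15/428 = -67027/90308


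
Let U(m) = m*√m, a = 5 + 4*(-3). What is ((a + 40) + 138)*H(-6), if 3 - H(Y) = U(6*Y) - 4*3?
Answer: 2565 + 36936*I ≈ 2565.0 + 36936.0*I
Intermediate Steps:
a = -7 (a = 5 - 12 = -7)
U(m) = m^(3/2)
H(Y) = 15 - 6*√6*Y^(3/2) (H(Y) = 3 - ((6*Y)^(3/2) - 4*3) = 3 - (6*√6*Y^(3/2) - 12) = 3 - (-12 + 6*√6*Y^(3/2)) = 3 + (12 - 6*√6*Y^(3/2)) = 15 - 6*√6*Y^(3/2))
((a + 40) + 138)*H(-6) = ((-7 + 40) + 138)*(15 - 6*√6*(-6)^(3/2)) = (33 + 138)*(15 - 6*√6*(-6*I*√6)) = 171*(15 + 216*I) = 2565 + 36936*I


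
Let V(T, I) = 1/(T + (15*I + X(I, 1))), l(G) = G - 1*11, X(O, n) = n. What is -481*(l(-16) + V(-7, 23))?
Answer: 4402112/339 ≈ 12986.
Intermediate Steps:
l(G) = -11 + G (l(G) = G - 11 = -11 + G)
V(T, I) = 1/(1 + T + 15*I) (V(T, I) = 1/(T + (15*I + 1)) = 1/(T + (1 + 15*I)) = 1/(1 + T + 15*I))
-481*(l(-16) + V(-7, 23)) = -481*((-11 - 16) + 1/(1 - 7 + 15*23)) = -481*(-27 + 1/(1 - 7 + 345)) = -481*(-27 + 1/339) = -481*(-9152/339) = 4402112/339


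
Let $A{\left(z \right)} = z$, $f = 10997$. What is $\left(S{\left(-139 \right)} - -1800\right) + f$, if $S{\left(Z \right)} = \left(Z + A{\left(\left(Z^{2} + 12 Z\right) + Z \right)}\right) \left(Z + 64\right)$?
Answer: $-1290328$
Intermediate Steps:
$S{\left(Z \right)} = \left(64 + Z\right) \left(Z^{2} + 14 Z\right)$ ($S{\left(Z \right)} = \left(Z + \left(\left(Z^{2} + 12 Z\right) + Z\right)\right) \left(Z + 64\right) = \left(Z + \left(Z^{2} + 13 Z\right)\right) \left(64 + Z\right) = \left(Z^{2} + 14 Z\right) \left(64 + Z\right) = \left(64 + Z\right) \left(Z^{2} + 14 Z\right)$)
$\left(S{\left(-139 \right)} - -1800\right) + f = \left(- 139 \left(896 + \left(-139\right)^{2} + 78 \left(-139\right)\right) - -1800\right) + 10997 = \left(- 139 \left(896 + 19321 - 10842\right) + 1800\right) + 10997 = \left(\left(-139\right) 9375 + 1800\right) + 10997 = \left(-1303125 + 1800\right) + 10997 = -1301325 + 10997 = -1290328$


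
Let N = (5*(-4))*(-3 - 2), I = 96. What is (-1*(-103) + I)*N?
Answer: 19900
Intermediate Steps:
N = 100 (N = -20*(-5) = 100)
(-1*(-103) + I)*N = (-1*(-103) + 96)*100 = (103 + 96)*100 = 199*100 = 19900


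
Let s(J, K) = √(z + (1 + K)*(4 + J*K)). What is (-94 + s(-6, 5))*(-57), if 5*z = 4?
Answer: 5358 - 114*I*√970/5 ≈ 5358.0 - 710.1*I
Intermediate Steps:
z = ⅘ (z = (⅕)*4 = ⅘ ≈ 0.80000)
s(J, K) = √(⅘ + (1 + K)*(4 + J*K))
(-94 + s(-6, 5))*(-57) = (-94 + √(120 + 100*5 + 25*(-6)*5 + 25*(-6)*5²)/5)*(-57) = (-94 + √(120 + 500 - 750 + 25*(-6)*25)/5)*(-57) = (-94 + √(120 + 500 - 750 - 3750)/5)*(-57) = (-94 + √(-3880)/5)*(-57) = (-94 + (2*I*√970)/5)*(-57) = (-94 + 2*I*√970/5)*(-57) = 5358 - 114*I*√970/5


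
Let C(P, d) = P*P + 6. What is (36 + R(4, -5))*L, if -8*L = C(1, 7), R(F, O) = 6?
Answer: -147/4 ≈ -36.750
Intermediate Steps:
C(P, d) = 6 + P**2 (C(P, d) = P**2 + 6 = 6 + P**2)
L = -7/8 (L = -(6 + 1**2)/8 = -(6 + 1)/8 = -1/8*7 = -7/8 ≈ -0.87500)
(36 + R(4, -5))*L = (36 + 6)*(-7/8) = 42*(-7/8) = -147/4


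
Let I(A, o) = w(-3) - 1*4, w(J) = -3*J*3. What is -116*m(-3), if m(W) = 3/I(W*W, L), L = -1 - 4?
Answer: -348/23 ≈ -15.130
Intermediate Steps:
w(J) = -9*J
L = -5
I(A, o) = 23 (I(A, o) = -9*(-3) - 1*4 = 27 - 4 = 23)
m(W) = 3/23
-116*m(-3) = -116*3/23 = -348/23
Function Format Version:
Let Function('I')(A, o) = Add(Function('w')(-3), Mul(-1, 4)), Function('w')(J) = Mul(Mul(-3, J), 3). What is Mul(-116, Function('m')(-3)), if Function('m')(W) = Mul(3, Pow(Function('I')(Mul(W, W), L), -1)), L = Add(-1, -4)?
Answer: Rational(-348, 23) ≈ -15.130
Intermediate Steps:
Function('w')(J) = Mul(-9, J)
L = -5
Function('I')(A, o) = 23 (Function('I')(A, o) = Add(Mul(-9, -3), Mul(-1, 4)) = Add(27, -4) = 23)
Function('m')(W) = Rational(3, 23) (Function('m')(W) = Mul(3, Pow(23, -1)) = Mul(3, Rational(1, 23)) = Rational(3, 23))
Mul(-116, Function('m')(-3)) = Mul(-116, Rational(3, 23)) = Rational(-348, 23)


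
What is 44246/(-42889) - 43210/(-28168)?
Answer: 43350883/86292668 ≈ 0.50237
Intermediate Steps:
44246/(-42889) - 43210/(-28168) = 44246*(-1/42889) - 43210*(-1/28168) = -44246/42889 + 21605/14084 = 43350883/86292668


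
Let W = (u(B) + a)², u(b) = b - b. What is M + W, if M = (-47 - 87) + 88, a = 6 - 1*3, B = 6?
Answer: -37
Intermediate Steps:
u(b) = 0
a = 3 (a = 6 - 3 = 3)
M = -46 (M = -134 + 88 = -46)
W = 9 (W = (0 + 3)² = 3² = 9)
M + W = -46 + 9 = -37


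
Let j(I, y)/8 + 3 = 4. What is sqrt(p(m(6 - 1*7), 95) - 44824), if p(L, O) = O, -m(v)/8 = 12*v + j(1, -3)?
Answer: I*sqrt(44729) ≈ 211.49*I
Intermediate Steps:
j(I, y) = 8 (j(I, y) = -24 + 8*4 = -24 + 32 = 8)
m(v) = -64 - 96*v (m(v) = -8*(12*v + 8) = -8*(8 + 12*v) = -64 - 96*v)
sqrt(p(m(6 - 1*7), 95) - 44824) = sqrt(95 - 44824) = sqrt(-44729) = I*sqrt(44729)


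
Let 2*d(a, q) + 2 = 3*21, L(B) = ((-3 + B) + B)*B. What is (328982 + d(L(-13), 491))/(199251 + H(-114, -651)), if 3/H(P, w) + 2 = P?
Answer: 38165450/23113113 ≈ 1.6512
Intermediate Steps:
H(P, w) = 3/(-2 + P)
L(B) = B*(-3 + 2*B) (L(B) = (-3 + 2*B)*B = B*(-3 + 2*B))
d(a, q) = 61/2 (d(a, q) = -1 + (3*21)/2 = -1 + (½)*63 = -1 + 63/2 = 61/2)
(328982 + d(L(-13), 491))/(199251 + H(-114, -651)) = (328982 + 61/2)/(199251 + 3/(-2 - 114)) = 658025/(2*(199251 + 3/(-116))) = 658025/(2*(199251 + 3*(-1/116))) = 658025/(2*(199251 - 3/116)) = 658025/(2*(23113113/116)) = (658025/2)*(116/23113113) = 38165450/23113113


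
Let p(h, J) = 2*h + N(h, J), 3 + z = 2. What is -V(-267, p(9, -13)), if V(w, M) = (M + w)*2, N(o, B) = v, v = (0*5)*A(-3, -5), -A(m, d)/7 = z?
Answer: 498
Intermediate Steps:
z = -1 (z = -3 + 2 = -1)
A(m, d) = 7 (A(m, d) = -7*(-1) = 7)
v = 0 (v = (0*5)*7 = 0*7 = 0)
N(o, B) = 0
p(h, J) = 2*h (p(h, J) = 2*h + 0 = 2*h)
V(w, M) = 2*M + 2*w
-V(-267, p(9, -13)) = -(2*(2*9) + 2*(-267)) = -(2*18 - 534) = -(36 - 534) = -1*(-498) = 498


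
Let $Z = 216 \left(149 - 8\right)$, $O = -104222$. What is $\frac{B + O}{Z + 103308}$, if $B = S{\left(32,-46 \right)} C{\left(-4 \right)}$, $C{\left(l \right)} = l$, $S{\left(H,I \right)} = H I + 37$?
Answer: $- \frac{49241}{66882} \approx -0.73624$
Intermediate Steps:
$S{\left(H,I \right)} = 37 + H I$
$B = 5740$ ($B = \left(37 + 32 \left(-46\right)\right) \left(-4\right) = \left(37 - 1472\right) \left(-4\right) = \left(-1435\right) \left(-4\right) = 5740$)
$Z = 30456$ ($Z = 216 \left(149 - 8\right) = 216 \cdot 141 = 30456$)
$\frac{B + O}{Z + 103308} = \frac{5740 - 104222}{30456 + 103308} = - \frac{98482}{133764} = \left(-98482\right) \frac{1}{133764} = - \frac{49241}{66882}$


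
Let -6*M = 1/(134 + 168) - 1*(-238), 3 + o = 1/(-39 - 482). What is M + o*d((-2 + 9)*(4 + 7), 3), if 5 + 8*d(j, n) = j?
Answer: -20984543/314684 ≈ -66.684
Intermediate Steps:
d(j, n) = -5/8 + j/8
o = -1564/521 (o = -3 + 1/(-39 - 482) = -3 + 1/(-521) = -3 - 1/521 = -1564/521 ≈ -3.0019)
M = -23959/604 (M = -(1/(134 + 168) - 1*(-238))/6 = -(1/302 + 238)/6 = -⅙*71877/302 = -23959/604 ≈ -39.667)
M + o*d((-2 + 9)*(4 + 7), 3) = -23959/604 - 1564*(-5/8 + ((-2 + 9)*(4 + 7))/8)/521 = -23959/604 - 1564*(-5/8 + (7*11)/8)/521 = -23959/604 - 1564*(-5/8 + (⅛)*77)/521 = -23959/604 - 1564*(-5/8 + 77/8)/521 = -23959/604 - 1564/521*9 = -23959/604 - 14076/521 = -20984543/314684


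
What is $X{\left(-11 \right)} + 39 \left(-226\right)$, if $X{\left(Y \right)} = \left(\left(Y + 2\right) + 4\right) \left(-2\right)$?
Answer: $-8804$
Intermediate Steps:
$X{\left(Y \right)} = -12 - 2 Y$ ($X{\left(Y \right)} = \left(\left(2 + Y\right) + 4\right) \left(-2\right) = \left(6 + Y\right) \left(-2\right) = -12 - 2 Y$)
$X{\left(-11 \right)} + 39 \left(-226\right) = \left(-12 - -22\right) + 39 \left(-226\right) = \left(-12 + 22\right) - 8814 = 10 - 8814 = -8804$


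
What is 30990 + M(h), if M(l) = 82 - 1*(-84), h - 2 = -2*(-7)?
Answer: 31156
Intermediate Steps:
h = 16 (h = 2 - 2*(-7) = 2 + 14 = 16)
M(l) = 166 (M(l) = 82 + 84 = 166)
30990 + M(h) = 30990 + 166 = 31156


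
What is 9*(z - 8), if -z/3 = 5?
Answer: -207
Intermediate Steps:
z = -15 (z = -3*5 = -15)
9*(z - 8) = 9*(-15 - 8) = 9*(-23) = -207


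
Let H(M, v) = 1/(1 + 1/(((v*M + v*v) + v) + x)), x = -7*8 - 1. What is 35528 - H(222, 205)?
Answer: 3115149469/87684 ≈ 35527.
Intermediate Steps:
x = -57 (x = -56 - 1 = -57)
H(M, v) = 1/(1 + 1/(-57 + v + v**2 + M*v)) (H(M, v) = 1/(1 + 1/(((v*M + v*v) + v) - 57)) = 1/(1 + 1/(((M*v + v**2) + v) - 57)) = 1/(1 + 1/(((v**2 + M*v) + v) - 57)) = 1/(1 + 1/((v + v**2 + M*v) - 57)) = 1/(1 + 1/(-57 + v + v**2 + M*v)))
35528 - H(222, 205) = 35528 - (-57 + 205 + 205**2 + 222*205)/(-56 + 205 + 205**2 + 222*205) = 35528 - (-57 + 205 + 42025 + 45510)/(-56 + 205 + 42025 + 45510) = 35528 - 87683/87684 = 3115149469/87684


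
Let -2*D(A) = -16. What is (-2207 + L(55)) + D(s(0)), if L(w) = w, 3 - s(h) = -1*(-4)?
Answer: -2144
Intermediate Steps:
s(h) = -1 (s(h) = 3 - (-1)*(-4) = 3 - 1*4 = 3 - 4 = -1)
D(A) = 8 (D(A) = -½*(-16) = 8)
(-2207 + L(55)) + D(s(0)) = (-2207 + 55) + 8 = -2152 + 8 = -2144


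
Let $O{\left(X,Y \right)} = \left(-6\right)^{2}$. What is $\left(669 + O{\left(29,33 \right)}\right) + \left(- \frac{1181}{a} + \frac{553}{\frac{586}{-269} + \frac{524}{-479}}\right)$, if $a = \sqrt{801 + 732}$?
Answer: $\frac{226008647}{421650} - \frac{1181 \sqrt{1533}}{1533} \approx 505.85$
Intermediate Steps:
$a = \sqrt{1533} \approx 39.154$
$O{\left(X,Y \right)} = 36$
$\left(669 + O{\left(29,33 \right)}\right) + \left(- \frac{1181}{a} + \frac{553}{\frac{586}{-269} + \frac{524}{-479}}\right) = \left(669 + 36\right) + \left(- \frac{1181}{\sqrt{1533}} + \frac{553}{\frac{586}{-269} + \frac{524}{-479}}\right) = 705 + \left(- 1181 \frac{\sqrt{1533}}{1533} + \frac{553}{586 \left(- \frac{1}{269}\right) + 524 \left(- \frac{1}{479}\right)}\right) = 705 + \left(- \frac{1181 \sqrt{1533}}{1533} + \frac{553}{- \frac{586}{269} - \frac{524}{479}}\right) = 705 - \left(\frac{71254603}{421650} + \frac{1181 \sqrt{1533}}{1533}\right) = \frac{226008647}{421650} - \frac{1181 \sqrt{1533}}{1533}$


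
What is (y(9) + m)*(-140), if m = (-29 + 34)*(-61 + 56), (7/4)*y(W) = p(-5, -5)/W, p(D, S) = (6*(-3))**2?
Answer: 620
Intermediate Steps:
p(D, S) = 324 (p(D, S) = (-18)**2 = 324)
y(W) = 1296/(7*W) (y(W) = 4*(324/W)/7 = 1296/(7*W))
m = -25 (m = 5*(-5) = -25)
(y(9) + m)*(-140) = ((1296/7)/9 - 25)*(-140) = ((1296/7)*(1/9) - 25)*(-140) = (144/7 - 25)*(-140) = -31/7*(-140) = 620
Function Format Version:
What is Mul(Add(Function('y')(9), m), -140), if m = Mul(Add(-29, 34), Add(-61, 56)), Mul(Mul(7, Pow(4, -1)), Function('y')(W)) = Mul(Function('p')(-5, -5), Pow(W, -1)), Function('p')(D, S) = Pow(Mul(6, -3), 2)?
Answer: 620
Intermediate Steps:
Function('p')(D, S) = 324 (Function('p')(D, S) = Pow(-18, 2) = 324)
Function('y')(W) = Mul(Rational(1296, 7), Pow(W, -1)) (Function('y')(W) = Mul(Rational(4, 7), Mul(324, Pow(W, -1))) = Mul(Rational(1296, 7), Pow(W, -1)))
m = -25 (m = Mul(5, -5) = -25)
Mul(Add(Function('y')(9), m), -140) = Mul(Add(Mul(Rational(1296, 7), Pow(9, -1)), -25), -140) = Mul(Add(Mul(Rational(1296, 7), Rational(1, 9)), -25), -140) = Mul(Add(Rational(144, 7), -25), -140) = Mul(Rational(-31, 7), -140) = 620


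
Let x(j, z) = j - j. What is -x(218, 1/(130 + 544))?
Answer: 0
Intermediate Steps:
x(j, z) = 0
-x(218, 1/(130 + 544)) = -1*0 = 0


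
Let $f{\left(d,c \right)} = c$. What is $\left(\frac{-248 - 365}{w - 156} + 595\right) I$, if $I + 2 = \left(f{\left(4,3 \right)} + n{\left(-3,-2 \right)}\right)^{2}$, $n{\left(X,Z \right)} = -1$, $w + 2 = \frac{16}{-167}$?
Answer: $\frac{15811561}{13201} \approx 1197.8$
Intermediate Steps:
$w = - \frac{350}{167}$ ($w = -2 + \frac{16}{-167} = -2 + 16 \left(- \frac{1}{167}\right) = -2 - \frac{16}{167} = - \frac{350}{167} \approx -2.0958$)
$I = 2$ ($I = -2 + \left(3 - 1\right)^{2} = -2 + 2^{2} = -2 + 4 = 2$)
$\left(\frac{-248 - 365}{w - 156} + 595\right) I = \left(\frac{-248 - 365}{- \frac{350}{167} - 156} + 595\right) 2 = \left(- \frac{613}{- \frac{26402}{167}} + 595\right) 2 = \left(\left(-613\right) \left(- \frac{167}{26402}\right) + 595\right) 2 = \left(\frac{102371}{26402} + 595\right) 2 = \frac{15811561}{26402} \cdot 2 = \frac{15811561}{13201}$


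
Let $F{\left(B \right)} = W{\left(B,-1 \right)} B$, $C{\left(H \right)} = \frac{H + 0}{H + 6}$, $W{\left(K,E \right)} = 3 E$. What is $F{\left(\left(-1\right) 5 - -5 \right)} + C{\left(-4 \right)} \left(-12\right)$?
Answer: $24$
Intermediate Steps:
$C{\left(H \right)} = \frac{H}{6 + H}$
$F{\left(B \right)} = - 3 B$ ($F{\left(B \right)} = 3 \left(-1\right) B = - 3 B$)
$F{\left(\left(-1\right) 5 - -5 \right)} + C{\left(-4 \right)} \left(-12\right) = - 3 \left(\left(-1\right) 5 - -5\right) + - \frac{4}{6 - 4} \left(-12\right) = - 3 \left(-5 + 5\right) + - \frac{4}{2} \left(-12\right) = \left(-3\right) 0 + \left(-4\right) \frac{1}{2} \left(-12\right) = 0 - -24 = 0 + 24 = 24$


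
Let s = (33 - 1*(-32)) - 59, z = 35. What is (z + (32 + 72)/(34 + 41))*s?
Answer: 5458/25 ≈ 218.32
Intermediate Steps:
s = 6 (s = (33 + 32) - 59 = 65 - 59 = 6)
(z + (32 + 72)/(34 + 41))*s = (35 + (32 + 72)/(34 + 41))*6 = (35 + 104/75)*6 = (2729/75)*6 = 5458/25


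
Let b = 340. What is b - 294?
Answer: 46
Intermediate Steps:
b - 294 = 340 - 294 = 46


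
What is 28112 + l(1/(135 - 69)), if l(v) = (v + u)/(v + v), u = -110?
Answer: 48965/2 ≈ 24483.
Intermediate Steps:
l(v) = (-110 + v)/(2*v) (l(v) = (v - 110)/(v + v) = (-110 + v)/((2*v)) = (-110 + v)*(1/(2*v)) = (-110 + v)/(2*v))
28112 + l(1/(135 - 69)) = 28112 + (-110 + 1/(135 - 69))/(2*(1/(135 - 69))) = 28112 + (-110 + 1/66)/(2*(1/66)) = 28112 + (½)*66*(-7259/66) = 28112 - 7259/2 = 48965/2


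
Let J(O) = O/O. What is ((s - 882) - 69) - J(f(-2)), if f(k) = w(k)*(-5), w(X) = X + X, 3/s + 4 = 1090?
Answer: -344623/362 ≈ -952.00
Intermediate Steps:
s = 1/362 (s = 3/(-4 + 1090) = 3/1086 = 3*(1/1086) = 1/362 ≈ 0.0027624)
w(X) = 2*X
f(k) = -10*k (f(k) = (2*k)*(-5) = -10*k)
J(O) = 1
((s - 882) - 69) - J(f(-2)) = ((1/362 - 882) - 69) - 1*1 = (-319283/362 - 69) - 1 = -344261/362 - 1 = -344623/362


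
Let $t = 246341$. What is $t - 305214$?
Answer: $-58873$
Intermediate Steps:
$t - 305214 = 246341 - 305214 = -58873$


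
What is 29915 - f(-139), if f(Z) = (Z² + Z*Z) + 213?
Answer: -8940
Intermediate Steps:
f(Z) = 213 + 2*Z² (f(Z) = (Z² + Z²) + 213 = 2*Z² + 213 = 213 + 2*Z²)
29915 - f(-139) = 29915 - (213 + 2*(-139)²) = 29915 - (213 + 2*19321) = 29915 - (213 + 38642) = 29915 - 1*38855 = 29915 - 38855 = -8940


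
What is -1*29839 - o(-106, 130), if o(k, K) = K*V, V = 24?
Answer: -32959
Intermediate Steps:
o(k, K) = 24*K (o(k, K) = K*24 = 24*K)
-1*29839 - o(-106, 130) = -1*29839 - 24*130 = -29839 - 1*3120 = -29839 - 3120 = -32959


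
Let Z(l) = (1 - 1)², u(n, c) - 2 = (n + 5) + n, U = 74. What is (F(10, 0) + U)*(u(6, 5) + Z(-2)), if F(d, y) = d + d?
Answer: 1786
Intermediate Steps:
F(d, y) = 2*d
u(n, c) = 7 + 2*n (u(n, c) = 2 + ((n + 5) + n) = 2 + ((5 + n) + n) = 2 + (5 + 2*n) = 7 + 2*n)
Z(l) = 0 (Z(l) = 0² = 0)
(F(10, 0) + U)*(u(6, 5) + Z(-2)) = (2*10 + 74)*((7 + 2*6) + 0) = (20 + 74)*((7 + 12) + 0) = 94*(19 + 0) = 94*19 = 1786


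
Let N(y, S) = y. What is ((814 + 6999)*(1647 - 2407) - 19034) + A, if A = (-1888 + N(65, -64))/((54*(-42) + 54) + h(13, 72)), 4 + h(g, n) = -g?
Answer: -13289873311/2231 ≈ -5.9569e+6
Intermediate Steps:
h(g, n) = -4 - g
A = 1823/2231 (A = (-1888 + 65)/((54*(-42) + 54) + (-4 - 1*13)) = -1823/((-2268 + 54) + (-4 - 13)) = -1823/(-2214 - 17) = -1823/(-2231) = -1823*(-1/2231) = 1823/2231 ≈ 0.81712)
((814 + 6999)*(1647 - 2407) - 19034) + A = ((814 + 6999)*(1647 - 2407) - 19034) + 1823/2231 = (7813*(-760) - 19034) + 1823/2231 = (-5937880 - 19034) + 1823/2231 = -5956914 + 1823/2231 = -13289873311/2231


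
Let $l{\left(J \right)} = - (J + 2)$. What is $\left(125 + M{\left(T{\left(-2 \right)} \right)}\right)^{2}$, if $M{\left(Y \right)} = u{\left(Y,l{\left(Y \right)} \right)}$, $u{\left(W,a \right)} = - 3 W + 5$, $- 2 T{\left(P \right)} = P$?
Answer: $16129$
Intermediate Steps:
$T{\left(P \right)} = - \frac{P}{2}$
$l{\left(J \right)} = -2 - J$ ($l{\left(J \right)} = - (2 + J) = -2 - J$)
$u{\left(W,a \right)} = 5 - 3 W$
$M{\left(Y \right)} = 5 - 3 Y$
$\left(125 + M{\left(T{\left(-2 \right)} \right)}\right)^{2} = \left(125 + \left(5 - 3 \left(\left(- \frac{1}{2}\right) \left(-2\right)\right)\right)\right)^{2} = \left(125 + \left(5 - 3\right)\right)^{2} = \left(125 + 2\right)^{2} = 127^{2} = 16129$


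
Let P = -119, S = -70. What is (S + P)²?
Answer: 35721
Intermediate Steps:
(S + P)² = (-70 - 119)² = (-189)² = 35721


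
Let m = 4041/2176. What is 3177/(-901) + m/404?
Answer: -164074851/46592512 ≈ -3.5215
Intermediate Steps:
m = 4041/2176 (m = 4041*(1/2176) = 4041/2176 ≈ 1.8571)
3177/(-901) + m/404 = 3177/(-901) + (4041/2176)/404 = 3177*(-1/901) + (4041/2176)*(1/404) = -3177/901 + 4041/879104 = -164074851/46592512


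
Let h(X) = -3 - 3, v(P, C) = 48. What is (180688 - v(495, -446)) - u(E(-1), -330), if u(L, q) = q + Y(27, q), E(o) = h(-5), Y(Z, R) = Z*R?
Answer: 189880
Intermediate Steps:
h(X) = -6
Y(Z, R) = R*Z
E(o) = -6
u(L, q) = 28*q (u(L, q) = q + q*27 = q + 27*q = 28*q)
(180688 - v(495, -446)) - u(E(-1), -330) = (180688 - 1*48) - 28*(-330) = (180688 - 48) - 1*(-9240) = 180640 + 9240 = 189880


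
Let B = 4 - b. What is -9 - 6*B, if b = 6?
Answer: 3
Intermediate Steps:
B = -2 (B = 4 - 1*6 = 4 - 6 = -2)
-9 - 6*B = -9 - 6*(-2) = -9 + 12 = 3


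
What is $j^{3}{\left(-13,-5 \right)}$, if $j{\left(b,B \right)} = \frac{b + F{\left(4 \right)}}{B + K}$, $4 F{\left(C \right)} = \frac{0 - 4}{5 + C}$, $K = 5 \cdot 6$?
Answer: $- \frac{1643032}{11390625} \approx -0.14424$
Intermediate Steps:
$K = 30$
$F{\left(C \right)} = - \frac{1}{5 + C}$ ($F{\left(C \right)} = \frac{\left(0 - 4\right) \frac{1}{5 + C}}{4} = \frac{\left(-4\right) \frac{1}{5 + C}}{4} = - \frac{1}{5 + C}$)
$j{\left(b,B \right)} = \frac{- \frac{1}{9} + b}{30 + B}$ ($j{\left(b,B \right)} = \frac{b - \frac{1}{5 + 4}}{B + 30} = \frac{b - \frac{1}{9}}{30 + B} = \frac{- \frac{1}{9} + b}{30 + B}$)
$j^{3}{\left(-13,-5 \right)} = \left(\frac{- \frac{1}{9} - 13}{30 - 5}\right)^{3} = \left(\frac{1}{25} \left(- \frac{118}{9}\right)\right)^{3} = \left(- \frac{118}{225}\right)^{3} = - \frac{1643032}{11390625}$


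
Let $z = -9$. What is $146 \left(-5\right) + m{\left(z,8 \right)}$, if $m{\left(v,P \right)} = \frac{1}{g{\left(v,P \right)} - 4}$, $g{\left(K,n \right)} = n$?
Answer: $- \frac{2919}{4} \approx -729.75$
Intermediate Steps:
$m{\left(v,P \right)} = \frac{1}{-4 + P}$ ($m{\left(v,P \right)} = \frac{1}{P - 4} = \frac{1}{-4 + P}$)
$146 \left(-5\right) + m{\left(z,8 \right)} = 146 \left(-5\right) + \frac{1}{-4 + 8} = -730 + \frac{1}{4} = - \frac{2919}{4}$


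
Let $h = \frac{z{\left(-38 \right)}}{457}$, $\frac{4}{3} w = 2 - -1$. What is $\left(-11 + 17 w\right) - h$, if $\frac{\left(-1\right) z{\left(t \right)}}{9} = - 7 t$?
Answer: $\frac{59389}{1828} \approx 32.489$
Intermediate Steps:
$z{\left(t \right)} = 63 t$ ($z{\left(t \right)} = - 9 \left(- 7 t\right) = 63 t$)
$w = \frac{9}{4}$ ($w = \frac{3 \left(2 - -1\right)}{4} = \frac{3 \left(2 + 1\right)}{4} = \frac{3}{4} \cdot 3 = \frac{9}{4} \approx 2.25$)
$h = - \frac{2394}{457}$ ($h = \frac{63 \left(-38\right)}{457} = \left(-2394\right) \frac{1}{457} = - \frac{2394}{457} \approx -5.2385$)
$\left(-11 + 17 w\right) - h = \left(-11 + 17 \cdot \frac{9}{4}\right) - - \frac{2394}{457} = \left(-11 + \frac{153}{4}\right) + \frac{2394}{457} = \frac{109}{4} + \frac{2394}{457} = \frac{59389}{1828}$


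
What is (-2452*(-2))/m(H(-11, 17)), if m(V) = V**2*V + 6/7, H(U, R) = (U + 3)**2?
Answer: 17164/917507 ≈ 0.018707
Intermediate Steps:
H(U, R) = (3 + U)**2
m(V) = 6/7 + V**3 (m(V) = V**3 + 6*(1/7) = V**3 + 6/7 = 6/7 + V**3)
(-2452*(-2))/m(H(-11, 17)) = (-2452*(-2))/(6/7 + ((3 - 11)**2)**3) = 4904/(6/7 + ((-8)**2)**3) = 4904/(6/7 + 64**3) = 4904/(6/7 + 262144) = 4904/(1835014/7) = 4904*(7/1835014) = 17164/917507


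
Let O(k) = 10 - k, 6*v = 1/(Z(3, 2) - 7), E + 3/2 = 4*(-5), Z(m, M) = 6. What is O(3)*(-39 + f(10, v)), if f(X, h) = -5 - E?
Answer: -315/2 ≈ -157.50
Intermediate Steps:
E = -43/2 (E = -3/2 + 4*(-5) = -3/2 - 20 = -43/2 ≈ -21.500)
v = -⅙ (v = 1/(6*(6 - 7)) = (⅙)/(-1) = (⅙)*(-1) = -⅙ ≈ -0.16667)
f(X, h) = 33/2 (f(X, h) = -5 - 1*(-43/2) = -5 + 43/2 = 33/2)
O(3)*(-39 + f(10, v)) = (10 - 1*3)*(-39 + 33/2) = (10 - 3)*(-45/2) = 7*(-45/2) = -315/2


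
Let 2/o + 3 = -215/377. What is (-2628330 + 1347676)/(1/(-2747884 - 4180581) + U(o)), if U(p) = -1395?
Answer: 4436483208055/4832604338 ≈ 918.03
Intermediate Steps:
o = -377/673 (o = 2/(-3 - 215/377) = 2/(-1346/377) = 2*(-377/1346) = -377/673 ≈ -0.56018)
(-2628330 + 1347676)/(1/(-2747884 - 4180581) + U(o)) = (-2628330 + 1347676)/(1/(-2747884 - 4180581) - 1395) = -1280654/(1/(-6928465) - 1395) = -1280654/(-1/6928465 - 1395) = -1280654/(-9665208676/6928465) = -1280654*(-6928465/9665208676) = 4436483208055/4832604338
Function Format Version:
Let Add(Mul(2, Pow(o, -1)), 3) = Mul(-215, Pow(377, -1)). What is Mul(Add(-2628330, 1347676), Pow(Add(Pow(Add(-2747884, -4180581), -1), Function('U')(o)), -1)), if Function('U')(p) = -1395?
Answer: Rational(4436483208055, 4832604338) ≈ 918.03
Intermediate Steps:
o = Rational(-377, 673) (o = Mul(2, Pow(Add(-3, Mul(-215, Pow(377, -1))), -1)) = Mul(2, Pow(Add(-3, Mul(-215, Rational(1, 377))), -1)) = Mul(2, Pow(Add(-3, Rational(-215, 377)), -1)) = Mul(2, Pow(Rational(-1346, 377), -1)) = Mul(2, Rational(-377, 1346)) = Rational(-377, 673) ≈ -0.56018)
Mul(Add(-2628330, 1347676), Pow(Add(Pow(Add(-2747884, -4180581), -1), Function('U')(o)), -1)) = Mul(Add(-2628330, 1347676), Pow(Add(Pow(Add(-2747884, -4180581), -1), -1395), -1)) = Mul(-1280654, Pow(Add(Pow(-6928465, -1), -1395), -1)) = Mul(-1280654, Pow(Add(Rational(-1, 6928465), -1395), -1)) = Mul(-1280654, Pow(Rational(-9665208676, 6928465), -1)) = Mul(-1280654, Rational(-6928465, 9665208676)) = Rational(4436483208055, 4832604338)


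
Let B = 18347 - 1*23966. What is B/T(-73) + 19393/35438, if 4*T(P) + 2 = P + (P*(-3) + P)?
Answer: -795127585/2516098 ≈ -316.02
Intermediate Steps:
T(P) = -½ - P/4 (T(P) = -½ + (P + (P*(-3) + P))/4 = -½ + (P + (-3*P + P))/4 = -½ + (P - 2*P)/4 = -½ + (-P)/4 = -½ - P/4)
B = -5619 (B = 18347 - 23966 = -5619)
B/T(-73) + 19393/35438 = -5619/(-½ - ¼*(-73)) + 19393/35438 = -5619/(-½ + 73/4) + 19393*(1/35438) = -5619/71/4 + 19393/35438 = -5619*4/71 + 19393/35438 = -22476/71 + 19393/35438 = -795127585/2516098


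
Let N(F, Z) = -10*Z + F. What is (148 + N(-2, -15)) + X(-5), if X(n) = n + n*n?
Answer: 316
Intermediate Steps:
N(F, Z) = F - 10*Z
X(n) = n + n²
(148 + N(-2, -15)) + X(-5) = (148 + (-2 - 10*(-15))) - 5*(1 - 5) = (148 + (-2 + 150)) - 5*(-4) = (148 + 148) + 20 = 296 + 20 = 316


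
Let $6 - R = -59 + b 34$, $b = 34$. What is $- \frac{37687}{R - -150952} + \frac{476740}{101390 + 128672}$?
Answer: $\frac{31387193273}{17238660691} \approx 1.8207$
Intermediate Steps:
$R = -1091$ ($R = 6 - \left(-59 + 34 \cdot 34\right) = 6 - \left(-59 + 1156\right) = 6 - 1097 = -1091$)
$- \frac{37687}{R - -150952} + \frac{476740}{101390 + 128672} = - \frac{37687}{-1091 - -150952} + \frac{476740}{101390 + 128672} = - \frac{37687}{-1091 + 150952} + \frac{476740}{230062} = - \frac{37687}{149861} + 476740 \cdot \frac{1}{230062} = \left(-37687\right) \frac{1}{149861} + \frac{238370}{115031} = - \frac{37687}{149861} + \frac{238370}{115031} = \frac{31387193273}{17238660691}$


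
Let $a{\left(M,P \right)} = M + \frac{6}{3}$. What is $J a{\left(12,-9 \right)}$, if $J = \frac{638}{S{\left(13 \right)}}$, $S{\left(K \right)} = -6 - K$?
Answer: $- \frac{8932}{19} \approx -470.11$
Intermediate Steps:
$a{\left(M,P \right)} = 2 + M$ ($a{\left(M,P \right)} = M + 6 \cdot \frac{1}{3} = M + 2 = 2 + M$)
$J = - \frac{638}{19}$ ($J = \frac{638}{-6 - 13} = \frac{638}{-19} = 638 \left(- \frac{1}{19}\right) = - \frac{638}{19} \approx -33.579$)
$J a{\left(12,-9 \right)} = - \frac{638 \left(2 + 12\right)}{19} = \left(- \frac{638}{19}\right) 14 = - \frac{8932}{19}$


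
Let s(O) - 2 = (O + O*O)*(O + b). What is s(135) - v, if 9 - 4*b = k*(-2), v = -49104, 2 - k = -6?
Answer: 2642456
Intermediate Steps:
k = 8 (k = 2 - 1*(-6) = 2 + 6 = 8)
b = 25/4 (b = 9/4 - 2*(-2) = 9/4 - 1/4*(-16) = 9/4 + 4 = 25/4 ≈ 6.2500)
s(O) = 2 + (25/4 + O)*(O + O**2) (s(O) = 2 + (O + O*O)*(O + 25/4) = 2 + (O + O**2)*(25/4 + O) = 2 + (25/4 + O)*(O + O**2))
s(135) - v = (2 + 135**3 + (25/4)*135 + (29/4)*135**2) - 1*(-49104) = (2 + 2460375 + 3375/4 + (29/4)*18225) + 49104 = (2 + 2460375 + 3375/4 + 528525/4) + 49104 = 2593352 + 49104 = 2642456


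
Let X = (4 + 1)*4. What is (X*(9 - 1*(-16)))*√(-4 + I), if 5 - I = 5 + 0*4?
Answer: 1000*I ≈ 1000.0*I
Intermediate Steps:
X = 20 (X = 5*4 = 20)
I = 0 (I = 5 - (5 + 0*4) = 5 - (5 + 0) = 5 - 1*5 = 5 - 5 = 0)
(X*(9 - 1*(-16)))*√(-4 + I) = (20*(9 - 1*(-16)))*√(-4 + 0) = (20*(9 + 16))*√(-4) = (20*25)*(2*I) = 500*(2*I) = 1000*I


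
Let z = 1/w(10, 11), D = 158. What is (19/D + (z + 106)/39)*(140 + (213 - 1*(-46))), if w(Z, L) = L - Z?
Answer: 2347051/2054 ≈ 1142.7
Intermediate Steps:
z = 1 (z = 1/(11 - 1*10) = 1/(11 - 10) = 1/1 = 1)
(19/D + (z + 106)/39)*(140 + (213 - 1*(-46))) = (19/158 + (1 + 106)/39)*(140 + (213 - 1*(-46))) = (19*(1/158) + 107*(1/39))*(140 + (213 + 46)) = (19/158 + 107/39)*(140 + 259) = (17647/6162)*399 = 2347051/2054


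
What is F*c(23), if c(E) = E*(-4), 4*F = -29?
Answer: 667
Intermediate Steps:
F = -29/4 (F = (1/4)*(-29) = -29/4 ≈ -7.2500)
c(E) = -4*E
F*c(23) = -(-29)*23 = -29/4*(-92) = 667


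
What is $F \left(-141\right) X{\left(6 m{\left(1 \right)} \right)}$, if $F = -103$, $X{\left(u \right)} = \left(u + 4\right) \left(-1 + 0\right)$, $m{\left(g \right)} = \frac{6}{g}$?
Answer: $-580920$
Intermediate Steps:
$X{\left(u \right)} = -4 - u$ ($X{\left(u \right)} = \left(4 + u\right) \left(-1\right) = -4 - u$)
$F \left(-141\right) X{\left(6 m{\left(1 \right)} \right)} = \left(-103\right) \left(-141\right) \left(-4 - 6 \cdot \frac{6}{1}\right) = 14523 \left(-4 - 6 \cdot 6 \cdot 1\right) = 14523 \left(-4 - 6 \cdot 6\right) = 14523 \left(-4 - 36\right) = 14523 \left(-40\right) = -580920$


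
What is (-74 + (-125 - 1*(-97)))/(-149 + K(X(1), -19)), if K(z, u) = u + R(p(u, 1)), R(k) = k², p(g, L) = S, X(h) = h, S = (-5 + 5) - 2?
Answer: 51/82 ≈ 0.62195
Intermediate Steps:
S = -2 (S = 0 - 2 = -2)
p(g, L) = -2
K(z, u) = 4 + u (K(z, u) = u + (-2)² = u + 4 = 4 + u)
(-74 + (-125 - 1*(-97)))/(-149 + K(X(1), -19)) = (-74 + (-125 - 1*(-97)))/(-149 + (4 - 19)) = (-74 + (-125 + 97))/(-149 - 15) = (-74 - 28)/(-164) = -102*(-1/164) = 51/82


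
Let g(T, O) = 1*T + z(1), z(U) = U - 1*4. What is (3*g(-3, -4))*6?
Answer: -108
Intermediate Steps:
z(U) = -4 + U (z(U) = U - 4 = -4 + U)
g(T, O) = -3 + T (g(T, O) = 1*T + (-4 + 1) = T - 3 = -3 + T)
(3*g(-3, -4))*6 = (3*(-3 - 3))*6 = (3*(-6))*6 = -18*6 = -108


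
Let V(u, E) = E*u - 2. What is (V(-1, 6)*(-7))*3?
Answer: 168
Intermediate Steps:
V(u, E) = -2 + E*u
(V(-1, 6)*(-7))*3 = ((-2 + 6*(-1))*(-7))*3 = ((-2 - 6)*(-7))*3 = -8*(-7)*3 = 56*3 = 168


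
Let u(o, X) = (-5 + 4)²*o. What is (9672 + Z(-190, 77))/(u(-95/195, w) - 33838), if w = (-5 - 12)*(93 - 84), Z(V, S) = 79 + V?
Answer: -372879/1319701 ≈ -0.28255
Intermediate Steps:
w = -153 (w = -17*9 = -153)
u(o, X) = o (u(o, X) = (-1)²*o = 1*o = o)
(9672 + Z(-190, 77))/(u(-95/195, w) - 33838) = (9672 + (79 - 190))/(-95/195 - 33838) = (9672 - 111)/(-95*1/195 - 33838) = 9561/(-19/39 - 33838) = 9561/(-1319701/39) = 9561*(-39/1319701) = -372879/1319701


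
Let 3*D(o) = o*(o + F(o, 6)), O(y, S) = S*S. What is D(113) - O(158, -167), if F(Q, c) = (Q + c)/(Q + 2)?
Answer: -8139823/345 ≈ -23594.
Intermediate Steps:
F(Q, c) = (Q + c)/(2 + Q)
O(y, S) = S²
D(o) = o*(o + (6 + o)/(2 + o))/3 (D(o) = (o*(o + (o + 6)/(2 + o)))/3 = (o*(o + (6 + o)/(2 + o)))/3 = o*(o + (6 + o)/(2 + o))/3)
D(113) - O(158, -167) = (⅓)*113*(6 + 113 + 113*(2 + 113))/(2 + 113) - 1*(-167)² = (⅓)*113*(6 + 113 + 113*115)/115 - 1*27889 = (⅓)*113*(1/115)*(6 + 113 + 12995) - 27889 = (⅓)*113*(1/115)*13114 - 27889 = 1481882/345 - 27889 = -8139823/345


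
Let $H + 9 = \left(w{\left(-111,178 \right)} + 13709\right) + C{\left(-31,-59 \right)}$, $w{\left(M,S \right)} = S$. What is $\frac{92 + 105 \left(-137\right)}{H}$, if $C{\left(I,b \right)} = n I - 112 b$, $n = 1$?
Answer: $- \frac{14293}{20455} \approx -0.69875$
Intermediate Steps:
$C{\left(I,b \right)} = I - 112 b$ ($C{\left(I,b \right)} = 1 I - 112 b = I - 112 b$)
$H = 20455$ ($H = -9 + \left(\left(178 + 13709\right) - -6577\right) = -9 + \left(13887 + \left(-31 + 6608\right)\right) = -9 + \left(13887 + 6577\right) = -9 + 20464 = 20455$)
$\frac{92 + 105 \left(-137\right)}{H} = \frac{92 + 105 \left(-137\right)}{20455} = \left(92 - 14385\right) \frac{1}{20455} = \left(-14293\right) \frac{1}{20455} = - \frac{14293}{20455}$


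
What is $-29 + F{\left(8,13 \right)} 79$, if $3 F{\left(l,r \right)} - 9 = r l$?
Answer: $\frac{8840}{3} \approx 2946.7$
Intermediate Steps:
$F{\left(l,r \right)} = 3 + \frac{l r}{3}$ ($F{\left(l,r \right)} = 3 + \frac{r l}{3} = 3 + \frac{l r}{3}$)
$-29 + F{\left(8,13 \right)} 79 = -29 + \left(3 + \frac{1}{3} \cdot 8 \cdot 13\right) 79 = -29 + \left(3 + \frac{104}{3}\right) 79 = -29 + \frac{113}{3} \cdot 79 = -29 + \frac{8927}{3} = \frac{8840}{3}$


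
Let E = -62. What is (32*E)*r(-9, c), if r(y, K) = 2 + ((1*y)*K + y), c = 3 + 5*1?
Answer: 156736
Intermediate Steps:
c = 8 (c = 3 + 5 = 8)
r(y, K) = 2 + y + K*y (r(y, K) = 2 + (y*K + y) = 2 + (K*y + y) = 2 + (y + K*y) = 2 + y + K*y)
(32*E)*r(-9, c) = (32*(-62))*(2 - 9 + 8*(-9)) = -1984*(2 - 9 - 72) = -1984*(-79) = 156736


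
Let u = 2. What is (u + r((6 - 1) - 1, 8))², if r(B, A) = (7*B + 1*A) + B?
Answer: 1764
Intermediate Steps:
r(B, A) = A + 8*B (r(B, A) = (7*B + A) + B = (A + 7*B) + B = A + 8*B)
(u + r((6 - 1) - 1, 8))² = (2 + (8 + 8*((6 - 1) - 1)))² = (2 + (8 + 8*(5 - 1)))² = (2 + (8 + 8*4))² = (2 + (8 + 32))² = (2 + 40)² = 42² = 1764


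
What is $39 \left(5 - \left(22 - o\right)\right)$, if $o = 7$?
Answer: $-390$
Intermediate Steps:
$39 \left(5 - \left(22 - o\right)\right) = 39 \left(5 - \left(22 - 7\right)\right) = 39 \left(5 - 15\right) = 39 \left(-10\right) = -390$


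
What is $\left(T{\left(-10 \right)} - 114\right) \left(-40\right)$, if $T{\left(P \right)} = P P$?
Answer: $560$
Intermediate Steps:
$T{\left(P \right)} = P^{2}$
$\left(T{\left(-10 \right)} - 114\right) \left(-40\right) = \left(\left(-10\right)^{2} - 114\right) \left(-40\right) = \left(100 - 114\right) \left(-40\right) = \left(-14\right) \left(-40\right) = 560$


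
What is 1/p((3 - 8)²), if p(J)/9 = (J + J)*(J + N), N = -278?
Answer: -1/113850 ≈ -8.7835e-6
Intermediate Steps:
p(J) = 18*J*(-278 + J) (p(J) = 9*((J + J)*(J - 278)) = 9*((2*J)*(-278 + J)) = 9*(2*J*(-278 + J)) = 18*J*(-278 + J))
1/p((3 - 8)²) = 1/(18*(3 - 8)²*(-278 + (3 - 8)²)) = 1/(18*(-5)²*(-278 + (-5)²)) = 1/(18*25*(-278 + 25)) = 1/(18*25*(-253)) = 1/(-113850) = -1/113850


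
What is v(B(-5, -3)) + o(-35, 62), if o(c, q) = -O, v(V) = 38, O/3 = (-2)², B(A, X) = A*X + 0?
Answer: 26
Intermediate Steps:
B(A, X) = A*X
O = 12 (O = 3*(-2)² = 3*4 = 12)
o(c, q) = -12 (o(c, q) = -1*12 = -12)
v(B(-5, -3)) + o(-35, 62) = 38 - 12 = 26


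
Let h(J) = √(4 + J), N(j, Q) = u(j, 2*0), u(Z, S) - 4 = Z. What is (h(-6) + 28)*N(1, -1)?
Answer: 140 + 5*I*√2 ≈ 140.0 + 7.0711*I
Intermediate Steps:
u(Z, S) = 4 + Z
N(j, Q) = 4 + j
(h(-6) + 28)*N(1, -1) = (√(4 - 6) + 28)*(4 + 1) = (√(-2) + 28)*5 = (I*√2 + 28)*5 = (28 + I*√2)*5 = 140 + 5*I*√2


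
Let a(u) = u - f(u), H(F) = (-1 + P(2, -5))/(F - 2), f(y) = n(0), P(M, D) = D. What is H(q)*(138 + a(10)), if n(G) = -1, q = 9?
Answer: -894/7 ≈ -127.71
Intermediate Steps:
f(y) = -1
H(F) = -6/(-2 + F) (H(F) = (-1 - 5)/(F - 2) = -6/(-2 + F))
a(u) = 1 + u (a(u) = u - 1*(-1) = u + 1 = 1 + u)
H(q)*(138 + a(10)) = (-6/(-2 + 9))*(138 + (1 + 10)) = (-6/7)*(138 + 11) = -6*1/7*149 = -6/7*149 = -894/7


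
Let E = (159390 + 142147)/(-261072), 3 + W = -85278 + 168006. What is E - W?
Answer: -21597482737/261072 ≈ -82726.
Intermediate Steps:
W = 82725 (W = -3 + (-85278 + 168006) = -3 + 82728 = 82725)
E = -301537/261072 (E = 301537*(-1/261072) = -301537/261072 ≈ -1.1550)
E - W = -301537/261072 - 1*82725 = -301537/261072 - 82725 = -21597482737/261072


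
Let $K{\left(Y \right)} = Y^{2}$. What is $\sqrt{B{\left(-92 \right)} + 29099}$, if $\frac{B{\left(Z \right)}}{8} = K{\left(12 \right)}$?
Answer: $13 \sqrt{179} \approx 173.93$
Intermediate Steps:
$B{\left(Z \right)} = 1152$ ($B{\left(Z \right)} = 8 \cdot 12^{2} = 8 \cdot 144 = 1152$)
$\sqrt{B{\left(-92 \right)} + 29099} = \sqrt{1152 + 29099} = \sqrt{30251} = 13 \sqrt{179}$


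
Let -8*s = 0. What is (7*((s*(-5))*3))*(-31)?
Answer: 0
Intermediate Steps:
s = 0 (s = -1/8*0 = 0)
(7*((s*(-5))*3))*(-31) = (7*((0*(-5))*3))*(-31) = (7*(0*3))*(-31) = (7*0)*(-31) = 0*(-31) = 0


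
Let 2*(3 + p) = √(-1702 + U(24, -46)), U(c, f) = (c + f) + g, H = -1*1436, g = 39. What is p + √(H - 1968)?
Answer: -3 + I*√1685/2 + 2*I*√851 ≈ -3.0 + 78.868*I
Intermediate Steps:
H = -1436
U(c, f) = 39 + c + f (U(c, f) = (c + f) + 39 = 39 + c + f)
p = -3 + I*√1685/2 (p = -3 + √(-1702 + (39 + 24 - 46))/2 = -3 + √(-1702 + 17)/2 = -3 + √(-1685)/2 = -3 + (I*√1685)/2 = -3 + I*√1685/2 ≈ -3.0 + 20.524*I)
p + √(H - 1968) = (-3 + I*√1685/2) + √(-1436 - 1968) = (-3 + I*√1685/2) + √(-3404) = (-3 + I*√1685/2) + 2*I*√851 = -3 + I*√1685/2 + 2*I*√851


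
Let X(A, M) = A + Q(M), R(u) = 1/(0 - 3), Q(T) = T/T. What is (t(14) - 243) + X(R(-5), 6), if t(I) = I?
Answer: -685/3 ≈ -228.33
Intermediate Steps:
Q(T) = 1
R(u) = -⅓ (R(u) = 1/(-3) = -⅓)
X(A, M) = 1 + A (X(A, M) = A + 1 = 1 + A)
(t(14) - 243) + X(R(-5), 6) = (14 - 243) + (1 - ⅓) = -229 + ⅔ = -685/3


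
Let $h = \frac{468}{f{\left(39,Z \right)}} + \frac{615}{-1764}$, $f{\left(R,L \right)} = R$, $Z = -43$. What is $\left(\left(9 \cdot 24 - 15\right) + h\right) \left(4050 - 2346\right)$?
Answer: $\frac{17755538}{49} \approx 3.6236 \cdot 10^{5}$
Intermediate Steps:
$h = \frac{6851}{588}$ ($h = \frac{468}{39} + \frac{615}{-1764} = 468 \cdot \frac{1}{39} + 615 \left(- \frac{1}{1764}\right) = 12 - \frac{205}{588} = \frac{6851}{588} \approx 11.651$)
$\left(\left(9 \cdot 24 - 15\right) + h\right) \left(4050 - 2346\right) = \left(\left(9 \cdot 24 - 15\right) + \frac{6851}{588}\right) \left(4050 - 2346\right) = \left(\left(216 - 15\right) + \frac{6851}{588}\right) 1704 = \left(201 + \frac{6851}{588}\right) 1704 = \frac{125039}{588} \cdot 1704 = \frac{17755538}{49}$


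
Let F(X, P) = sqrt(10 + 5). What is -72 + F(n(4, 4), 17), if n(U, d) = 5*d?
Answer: -72 + sqrt(15) ≈ -68.127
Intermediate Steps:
F(X, P) = sqrt(15)
-72 + F(n(4, 4), 17) = -72 + sqrt(15)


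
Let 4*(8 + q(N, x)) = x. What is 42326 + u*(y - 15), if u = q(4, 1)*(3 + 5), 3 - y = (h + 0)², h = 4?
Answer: 44062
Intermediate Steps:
q(N, x) = -8 + x/4
y = -13 (y = 3 - (4 + 0)² = 3 - 1*4² = 3 - 1*16 = 3 - 16 = -13)
u = -62 (u = (-8 + (¼)*1)*(3 + 5) = (-8 + ¼)*8 = -31/4*8 = -62)
42326 + u*(y - 15) = 42326 - 62*(-13 - 15) = 42326 - 62*(-28) = 42326 + 1736 = 44062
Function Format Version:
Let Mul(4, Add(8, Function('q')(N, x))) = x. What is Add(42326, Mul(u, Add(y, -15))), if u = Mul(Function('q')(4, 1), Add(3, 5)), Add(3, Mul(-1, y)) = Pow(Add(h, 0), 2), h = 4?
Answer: 44062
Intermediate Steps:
Function('q')(N, x) = Add(-8, Mul(Rational(1, 4), x))
y = -13 (y = Add(3, Mul(-1, Pow(Add(4, 0), 2))) = Add(3, Mul(-1, Pow(4, 2))) = Add(3, Mul(-1, 16)) = Add(3, -16) = -13)
u = -62 (u = Mul(Add(-8, Mul(Rational(1, 4), 1)), Add(3, 5)) = Mul(Add(-8, Rational(1, 4)), 8) = Mul(Rational(-31, 4), 8) = -62)
Add(42326, Mul(u, Add(y, -15))) = Add(42326, Mul(-62, Add(-13, -15))) = Add(42326, Mul(-62, -28)) = Add(42326, 1736) = 44062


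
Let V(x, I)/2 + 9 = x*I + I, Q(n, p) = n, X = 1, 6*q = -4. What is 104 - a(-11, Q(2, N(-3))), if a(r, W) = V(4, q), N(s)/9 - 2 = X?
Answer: 386/3 ≈ 128.67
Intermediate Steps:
q = -2/3 (q = (1/6)*(-4) = -2/3 ≈ -0.66667)
N(s) = 27 (N(s) = 18 + 9*1 = 18 + 9 = 27)
V(x, I) = -18 + 2*I + 2*I*x (V(x, I) = -18 + 2*(x*I + I) = -18 + 2*(I*x + I) = -18 + 2*(I + I*x) = -18 + (2*I + 2*I*x) = -18 + 2*I + 2*I*x)
a(r, W) = -74/3 (a(r, W) = -18 + 2*(-2/3) + 2*(-2/3)*4 = -18 - 4/3 - 16/3 = -74/3)
104 - a(-11, Q(2, N(-3))) = 104 - 1*(-74/3) = 104 + 74/3 = 386/3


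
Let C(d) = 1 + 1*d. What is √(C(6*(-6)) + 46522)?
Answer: √46487 ≈ 215.61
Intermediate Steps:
C(d) = 1 + d
√(C(6*(-6)) + 46522) = √((1 + 6*(-6)) + 46522) = √((1 - 36) + 46522) = √(-35 + 46522) = √46487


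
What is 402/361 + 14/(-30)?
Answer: 3503/5415 ≈ 0.64691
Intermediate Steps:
402/361 + 14/(-30) = 402*(1/361) + 14*(-1/30) = 402/361 - 7/15 = 3503/5415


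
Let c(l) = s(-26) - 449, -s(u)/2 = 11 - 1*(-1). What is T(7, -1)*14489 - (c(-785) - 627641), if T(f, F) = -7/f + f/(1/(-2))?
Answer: 410779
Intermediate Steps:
T(f, F) = -7/f - 2*f (T(f, F) = -7/f + f/(-½) = -7/f + f*(-2) = -7/f - 2*f)
s(u) = -24 (s(u) = -2*(11 - 1*(-1)) = -2*(11 + 1) = -2*12 = -24)
c(l) = -473 (c(l) = -24 - 449 = -473)
T(7, -1)*14489 - (c(-785) - 627641) = (-7/7 - 2*7)*14489 - (-473 - 627641) = (-7*⅐ - 14)*14489 - 1*(-628114) = (-1 - 14)*14489 + 628114 = -15*14489 + 628114 = -217335 + 628114 = 410779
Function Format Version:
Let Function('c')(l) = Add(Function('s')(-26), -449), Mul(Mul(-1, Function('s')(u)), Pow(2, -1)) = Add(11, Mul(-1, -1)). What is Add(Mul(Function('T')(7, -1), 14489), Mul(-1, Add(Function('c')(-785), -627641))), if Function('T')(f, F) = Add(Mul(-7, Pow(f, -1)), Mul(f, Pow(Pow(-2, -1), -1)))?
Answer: 410779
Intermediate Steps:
Function('T')(f, F) = Add(Mul(-7, Pow(f, -1)), Mul(-2, f)) (Function('T')(f, F) = Add(Mul(-7, Pow(f, -1)), Mul(f, Pow(Rational(-1, 2), -1))) = Add(Mul(-7, Pow(f, -1)), Mul(f, -2)) = Add(Mul(-7, Pow(f, -1)), Mul(-2, f)))
Function('s')(u) = -24 (Function('s')(u) = Mul(-2, Add(11, Mul(-1, -1))) = Mul(-2, Add(11, 1)) = Mul(-2, 12) = -24)
Function('c')(l) = -473 (Function('c')(l) = Add(-24, -449) = -473)
Add(Mul(Function('T')(7, -1), 14489), Mul(-1, Add(Function('c')(-785), -627641))) = Add(Mul(Add(Mul(-7, Pow(7, -1)), Mul(-2, 7)), 14489), Mul(-1, Add(-473, -627641))) = Add(Mul(Add(Mul(-7, Rational(1, 7)), -14), 14489), Mul(-1, -628114)) = Add(Mul(Add(-1, -14), 14489), 628114) = Add(Mul(-15, 14489), 628114) = Add(-217335, 628114) = 410779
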